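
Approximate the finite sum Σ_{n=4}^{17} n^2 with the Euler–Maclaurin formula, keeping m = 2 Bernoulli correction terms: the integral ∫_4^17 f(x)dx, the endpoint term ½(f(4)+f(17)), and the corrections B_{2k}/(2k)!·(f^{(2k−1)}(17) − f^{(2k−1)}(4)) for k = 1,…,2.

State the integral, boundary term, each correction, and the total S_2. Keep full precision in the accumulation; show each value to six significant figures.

∫_4^17 x^2 dx evaluates to 1616.33.
½[f(4) + f(17)] = ½[16.0000 + 289.000] = 152.500.
Running total after boundary: 1768.83.
Order-1 term: 1/12 · (34.0000 − 8.00000) = 2.16667.
Partial sum through k=1: 1771.00.
Order-2 term: −1/720 · (0.00000 − 0.00000) = 0.00000.

S_2 ≈ 1771.00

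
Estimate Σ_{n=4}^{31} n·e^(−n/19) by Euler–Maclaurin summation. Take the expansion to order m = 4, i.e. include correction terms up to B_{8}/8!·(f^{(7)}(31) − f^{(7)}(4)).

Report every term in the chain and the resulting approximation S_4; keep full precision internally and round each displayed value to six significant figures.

S_4 ≈ 172.788

The integral term ∫_4^31 x·e^(−x/19) dx = 168.199.
Endpoint term: (f(4) + f(31))/2 = (3.24063 + 6.06423)/2 = 4.65243.
Running total after boundary: 172.852.
Order-1 term: 1/12 · (-0.123550 − 0.639598) = -0.0635957.
Running total after k=1: 172.788.
Order-2 term: −1/720 · (0.000741527 − 0.00626015) = 7.66475e-06.
Running total after k=2: 172.788.
Order-3 term: 1/30240 · (5.05622e-06 − 2.97744e-05) = -8.17400e-10.
Running total after k=3: 172.788.
Order-4 term: −1/1209600 · (2.23223e-08 − 1.16919e-07) = 7.82047e-14.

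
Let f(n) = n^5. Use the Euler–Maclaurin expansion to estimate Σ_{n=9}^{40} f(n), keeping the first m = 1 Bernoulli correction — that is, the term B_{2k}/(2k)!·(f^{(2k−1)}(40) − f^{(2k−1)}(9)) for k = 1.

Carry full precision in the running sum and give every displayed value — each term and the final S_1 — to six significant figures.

Integral: ∫_9^40 x^5 dx = 6.82578e+08.
Endpoint term: (f(9) + f(40))/2 = (59049.0 + 1.02400e+08)/2 = 5.12295e+07.
Running total after boundary: 7.33808e+08.
k=1: B_{2}/(2)! × [f^{(1)}(40) − f^{(1)}(9)] = 1/12 × (1.28000e+07 − 32805.0) = 1.06393e+06.

S_1 ≈ 7.34872e+08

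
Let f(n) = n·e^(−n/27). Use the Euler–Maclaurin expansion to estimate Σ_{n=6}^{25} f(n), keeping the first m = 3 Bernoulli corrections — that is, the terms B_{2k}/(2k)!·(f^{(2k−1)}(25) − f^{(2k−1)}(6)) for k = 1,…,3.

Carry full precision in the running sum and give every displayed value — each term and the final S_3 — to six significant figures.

S_3 ≈ 164.547

Integral: ∫_6^25 x·e^(−x/27) dx = 157.242.
Endpoint term: (f(6) + f(25))/2 = (4.80442 + 9.90411)/2 = 7.35427.
Running total after boundary: 164.596.
k=1: B_{2}/(2)! × [f^{(1)}(25) − f^{(1)}(6)] = 1/12 × (0.0293455 − 0.622796) = -0.0494542.
Partial sum through k=1: 164.547.
k=2: B_{4}/(4)! × [f^{(3)}(25) − f^{(3)}(6)] = −1/720 × (0.00112713 − 0.00305113) = 2.67222e-06.
Partial sum through k=2: 164.547.
k=3: B_{6}/(6)! × [f^{(5)}(25) − f^{(5)}(6)] = 1/30240 × (3.03703e-06 − 7.19881e-06) = -1.37625e-10.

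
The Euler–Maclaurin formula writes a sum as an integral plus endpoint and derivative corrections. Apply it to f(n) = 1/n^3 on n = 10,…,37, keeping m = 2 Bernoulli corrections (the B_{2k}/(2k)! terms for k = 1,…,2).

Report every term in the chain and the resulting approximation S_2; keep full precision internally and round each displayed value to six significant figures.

∫_10^37 1/x^3 dx evaluates to 0.00463477.
Boundary: ½(f(10) + f(37)) = ½(0.00100000 + 1.97422e-05) = 0.000509871.
Integral + boundary = 0.00514464.
Correction k=1: B_{2}/2! · (f^{(1)}(37) − f^{(1)}(10)) = 1/12 · (-1.60072e-06 − (-0.000300000)) = 2.48666e-05.
Partial sum through k=1: 0.00516951.
Correction k=2: B_{4}/4! · (f^{(3)}(37) − f^{(3)}(10)) = −1/720 · (-2.33852e-08 − (-6.00000e-05)) = -8.33009e-08.

S_2 ≈ 0.00516942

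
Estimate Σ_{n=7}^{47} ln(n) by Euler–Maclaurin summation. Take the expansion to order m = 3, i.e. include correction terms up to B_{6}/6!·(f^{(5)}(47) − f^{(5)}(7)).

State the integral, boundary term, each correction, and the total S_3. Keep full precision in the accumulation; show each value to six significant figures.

S_3 ≈ 130.223

Integral: ∫_7^47 ln(x) dx = 127.336.
½[f(7) + f(47)] = ½[1.94591 + 3.85015] = 2.89803.
So far: 130.234.
k=1: B_{2}/(2)! × [f^{(1)}(47) − f^{(1)}(7)] = 1/12 × (0.0212766 − 0.142857) = -0.0101317.
After k=1: 130.223.
k=2: B_{4}/(4)! × [f^{(3)}(47) − f^{(3)}(7)] = −1/720 × (1.92636e-05 − 0.00583090) = 8.07172e-06.
After k=2: 130.223.
k=3: B_{6}/(6)! × [f^{(5)}(47) − f^{(5)}(7)] = 1/30240 × (1.04646e-07 − 0.00142798) = -4.72180e-08.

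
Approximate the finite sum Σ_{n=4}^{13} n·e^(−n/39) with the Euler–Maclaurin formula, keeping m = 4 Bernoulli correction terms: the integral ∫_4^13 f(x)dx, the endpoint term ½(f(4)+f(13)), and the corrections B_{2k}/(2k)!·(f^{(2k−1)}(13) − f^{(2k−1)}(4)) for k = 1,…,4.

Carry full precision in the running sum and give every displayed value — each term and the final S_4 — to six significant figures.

S_4 ≈ 66.8358

∫_4^13 x·e^(−x/39) dx evaluates to 60.4010.
Endpoint term: (f(4) + f(13))/2 = (3.61008 + 9.31491)/2 = 6.46249.
Running total after boundary: 66.8635.
k=1: B_{2}/(2)! × [f^{(1)}(13) − f^{(1)}(4)] = 1/12 × (0.477688 − 0.809954) = -0.0276889.
Partial sum through k=1: 66.8358.
k=2: B_{4}/(4)! × [f^{(3)}(13) − f^{(3)}(4)] = −1/720 × (0.00125625 − 0.00171926) = 6.43075e-07.
Partial sum through k=2: 66.8358.
k=3: B_{6}/(6)! × [f^{(5)}(13) − f^{(5)}(4)] = 1/30240 × (1.44538e-06 − 1.91059e-06) = -1.53837e-11.
Partial sum through k=3: 66.8358.
k=4: B_{8}/(8)! × [f^{(7)}(13) − f^{(7)}(4)] = −1/1209600 × (1.35755e-09 − 1.76912e-09) = 3.40251e-16.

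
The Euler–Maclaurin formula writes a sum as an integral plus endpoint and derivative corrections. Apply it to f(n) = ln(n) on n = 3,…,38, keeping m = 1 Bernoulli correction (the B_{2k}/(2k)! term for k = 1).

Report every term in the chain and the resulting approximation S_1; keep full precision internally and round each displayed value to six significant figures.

∫_3^38 ln(x) dx evaluates to 99.9324.
Endpoint term: (f(3) + f(38))/2 = (1.09861 + 3.63759)/2 = 2.36810.
Running total after boundary: 102.301.
Order-1 term: 1/12 · (0.0263158 − 0.333333) = -0.0255848.

S_1 ≈ 102.275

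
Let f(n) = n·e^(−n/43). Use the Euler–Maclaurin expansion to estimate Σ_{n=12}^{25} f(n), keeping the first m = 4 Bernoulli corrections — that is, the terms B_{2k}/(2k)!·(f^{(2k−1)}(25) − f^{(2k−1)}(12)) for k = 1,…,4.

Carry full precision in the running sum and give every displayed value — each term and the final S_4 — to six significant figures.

S_4 ≈ 165.734

The integral term ∫_12^25 x·e^(−x/43) dx = 154.232.
Endpoint term: (f(12) + f(25))/2 = (9.07785 + 13.9779)/2 = 11.5279.
So far: 165.760.
Correction k=1: B_{2}/2! · (f^{(1)}(25) − f^{(1)}(12)) = 1/12 · (0.234049 − 0.545374) = -0.0259438.
After k=1: 165.734.
Correction k=2: B_{4}/4! · (f^{(3)}(25) − f^{(3)}(12)) = −1/720 · (0.000731360 − 0.00111322) = 5.30365e-07.
After k=2: 165.734.
Correction k=3: B_{6}/6! · (f^{(5)}(25) − f^{(5)}(12)) = 1/30240 · (7.22628e-07 − 1.04461e-06) = -1.06477e-11.
After k=3: 165.734.
Correction k=4: B_{8}/8! · (f^{(7)}(25) − f^{(7)}(12)) = −1/1209600 · (5.67719e-10 − 8.04304e-10) = 1.95590e-16.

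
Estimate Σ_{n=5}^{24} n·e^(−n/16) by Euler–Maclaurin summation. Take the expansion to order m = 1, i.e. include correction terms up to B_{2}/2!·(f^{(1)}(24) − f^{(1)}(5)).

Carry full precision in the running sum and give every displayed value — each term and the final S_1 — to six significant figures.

Integral: ∫_5^24 x·e^(−x/16) dx = 103.020.
½[f(5) + f(24)] = ½[3.65808 + 5.35512] = 4.50660.
Integral + boundary = 107.526.
Order-1 term: 1/12 · (-0.111565 − 0.502986) = -0.0512126.

S_1 ≈ 107.475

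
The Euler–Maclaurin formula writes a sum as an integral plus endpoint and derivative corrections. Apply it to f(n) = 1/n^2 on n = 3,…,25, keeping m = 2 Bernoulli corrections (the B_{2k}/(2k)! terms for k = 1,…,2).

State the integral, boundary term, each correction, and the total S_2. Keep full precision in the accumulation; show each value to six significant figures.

S_2 ≈ 0.355714

∫_3^25 1/x^2 dx evaluates to 0.293333.
½[f(3) + f(25)] = ½[0.111111 + 0.00160000] = 0.0563556.
Integral + boundary = 0.349689.
k=1: B_{2}/(2)! × [f^{(1)}(25) − f^{(1)}(3)] = 1/12 × (-0.000128000 − (-0.0740741)) = 0.00616217.
After k=1: 0.355851.
k=2: B_{4}/(4)! × [f^{(3)}(25) − f^{(3)}(3)] = −1/720 × (-2.45760e-06 − (-0.0987654)) = -0.000137171.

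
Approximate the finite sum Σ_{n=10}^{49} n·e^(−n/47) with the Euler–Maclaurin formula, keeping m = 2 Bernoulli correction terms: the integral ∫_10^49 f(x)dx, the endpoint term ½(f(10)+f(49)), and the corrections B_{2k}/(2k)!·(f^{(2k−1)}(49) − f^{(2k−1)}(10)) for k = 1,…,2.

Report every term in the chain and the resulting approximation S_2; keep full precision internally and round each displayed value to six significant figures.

S_2 ≈ 587.461

The integral term ∫_10^49 x·e^(−x/47) dx = 574.836.
Endpoint term: (f(10) + f(49))/2 = (8.08345 + 17.2751)/2 = 12.6793.
Integral + boundary = 587.515.
Order-1 term: 1/12 · (-0.0150023 − 0.636357) = -0.0542799.
Running total after k=1: 587.461.
Order-2 term: −1/720 · (0.000312406 − 0.00101994) = 9.82686e-07.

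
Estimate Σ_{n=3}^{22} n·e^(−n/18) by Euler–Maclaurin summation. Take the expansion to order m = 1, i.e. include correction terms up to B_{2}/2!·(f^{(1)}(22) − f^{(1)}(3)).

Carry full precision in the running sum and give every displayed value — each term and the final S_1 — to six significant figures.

S_1 ≈ 112.322

The integral term ∫_3^22 x·e^(−x/18) dx = 107.876.
½[f(3) + f(22)] = ½[2.53945 + 6.48065] = 4.51005.
So far: 112.386.
Order-1 term: 1/12 · (-0.0654611 − 0.705401) = -0.0642385.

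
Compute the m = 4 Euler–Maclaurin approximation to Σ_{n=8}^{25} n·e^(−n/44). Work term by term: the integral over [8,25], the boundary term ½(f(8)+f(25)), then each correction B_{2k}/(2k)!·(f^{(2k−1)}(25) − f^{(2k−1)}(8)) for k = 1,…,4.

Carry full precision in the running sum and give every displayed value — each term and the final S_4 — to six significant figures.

S_4 ≈ 197.947

Integral: ∫_8^25 x·e^(−x/44) dx = 187.567.
Boundary: ½(f(8) + f(25)) = ½(6.67002 + 14.1639) = 10.4169.
Running total after boundary: 197.984.
k=1: B_{2}/(2)! × [f^{(1)}(25) − f^{(1)}(8)] = 1/12 × (0.244649 − 0.682161) = -0.0364594.
Partial sum through k=1: 197.947.
k=2: B_{4}/(4)! × [f^{(3)}(25) − f^{(3)}(8)] = −1/720 × (0.000711652 − 0.00121367) = 6.97249e-07.
Partial sum through k=2: 197.947.
k=3: B_{6}/(6)! × [f^{(5)}(25) − f^{(5)}(8)] = 1/30240 × (6.69905e-07 − 1.07179e-06) = -1.32899e-11.
Partial sum through k=3: 197.947.
k=4: B_{8}/(8)! × [f^{(7)}(25) − f^{(7)}(8)] = −1/1209600 × (5.02180e-10 − 7.83411e-10) = 2.32499e-16.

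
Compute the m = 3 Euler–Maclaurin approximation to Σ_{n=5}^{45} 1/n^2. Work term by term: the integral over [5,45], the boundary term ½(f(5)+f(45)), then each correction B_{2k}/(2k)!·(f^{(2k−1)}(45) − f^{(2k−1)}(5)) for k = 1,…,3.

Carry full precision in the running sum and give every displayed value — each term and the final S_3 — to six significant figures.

Integral: ∫_5^45 1/x^2 dx = 0.177778.
½[f(5) + f(45)] = ½[0.0400000 + 0.000493827] = 0.0202469.
Integral + boundary = 0.198025.
Order-1 term: 1/12 · (-2.19479e-05 − (-0.0160000)) = 0.00133150.
Partial sum through k=1: 0.199356.
Order-2 term: −1/720 · (-1.30061e-07 − (-0.00768000)) = -1.06665e-05.
Partial sum through k=2: 0.199346.
Order-3 term: 1/30240 · (-1.92684e-09 − (-0.00921600)) = 3.04762e-07.

S_3 ≈ 0.199346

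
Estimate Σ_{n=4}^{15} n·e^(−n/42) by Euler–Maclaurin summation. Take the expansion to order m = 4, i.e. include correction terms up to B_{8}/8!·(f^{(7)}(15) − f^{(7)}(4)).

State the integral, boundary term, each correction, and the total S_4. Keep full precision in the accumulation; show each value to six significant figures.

Integral: ∫_4^15 x·e^(−x/42) dx = 81.4742.
Boundary: ½(f(4) + f(15)) = ½(3.63663 + 10.4951) = 7.06586.
Integral + boundary = 88.5401.
Order-1 term: 1/12 · (0.449789 − 0.822570) = -0.0310651.
Partial sum through k=1: 88.5090.
Order-2 term: −1/720 · (0.00104826 − 0.00149710) = 6.23385e-07.
Partial sum through k=2: 88.5090.
Order-3 term: 1/30240 · (1.04396e-06 − 1.43304e-06) = -1.28666e-11.
Partial sum through k=3: 88.5090.
Order-4 term: −1/1209600 · (8.46748e-10 − 1.14365e-09) = 2.45452e-16.

S_4 ≈ 88.5090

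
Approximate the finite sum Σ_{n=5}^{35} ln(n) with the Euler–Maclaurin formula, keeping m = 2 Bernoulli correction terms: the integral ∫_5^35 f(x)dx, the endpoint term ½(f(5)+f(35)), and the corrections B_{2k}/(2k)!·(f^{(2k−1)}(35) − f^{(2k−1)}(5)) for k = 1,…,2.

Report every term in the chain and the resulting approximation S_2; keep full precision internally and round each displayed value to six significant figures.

The integral term ∫_5^35 ln(x) dx = 86.3900.
Boundary: ½(f(5) + f(35)) = ½(1.60944 + 3.55535) = 2.58239.
Integral + boundary = 88.9724.
Order-1 term: 1/12 · (0.0285714 − 0.200000) = -0.0142857.
Partial sum through k=1: 88.9581.
Order-2 term: −1/720 · (4.66472e-05 − 0.0160000) = 2.21574e-05.

S_2 ≈ 88.9581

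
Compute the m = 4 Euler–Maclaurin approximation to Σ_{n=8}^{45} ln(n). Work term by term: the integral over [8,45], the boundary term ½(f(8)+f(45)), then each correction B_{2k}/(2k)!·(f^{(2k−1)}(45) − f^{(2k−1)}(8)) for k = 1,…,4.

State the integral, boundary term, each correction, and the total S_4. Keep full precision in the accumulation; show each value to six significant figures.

Integral: ∫_8^45 ln(x) dx = 117.664.
Endpoint term: (f(8) + f(45))/2 = (2.07944 + 3.80666)/2 = 2.94305.
So far: 120.607.
Order-1 term: 1/12 · (0.0222222 − 0.125000) = -0.00856481.
Running total after k=1: 120.599.
Order-2 term: −1/720 · (2.19479e-05 − 0.00390625) = 5.39486e-06.
Running total after k=2: 120.599.
Order-3 term: 1/30240 · (1.30061e-07 − 0.000732422) = -2.42160e-08.
Running total after k=3: 120.599.
Order-4 term: −1/1209600 · (1.92684e-09 − 0.000343323) = 2.83830e-10.

S_4 ≈ 120.599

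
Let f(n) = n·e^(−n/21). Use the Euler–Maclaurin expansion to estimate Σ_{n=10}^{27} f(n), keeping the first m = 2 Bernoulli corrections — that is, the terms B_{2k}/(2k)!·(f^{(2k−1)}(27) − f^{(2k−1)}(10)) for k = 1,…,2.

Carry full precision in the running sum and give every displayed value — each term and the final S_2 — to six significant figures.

∫_10^27 x·e^(−x/21) dx evaluates to 125.701.
Endpoint term: (f(10) + f(27))/2 = (6.21145 + 7.46423)/2 = 6.83784.
So far: 132.539.
Order-1 term: 1/12 · (-0.0789866 − 0.325362) = -0.0336957.
After k=1: 132.505.
Order-2 term: −1/720 · (0.00107465 − 0.00355477) = 3.44461e-06.

S_2 ≈ 132.505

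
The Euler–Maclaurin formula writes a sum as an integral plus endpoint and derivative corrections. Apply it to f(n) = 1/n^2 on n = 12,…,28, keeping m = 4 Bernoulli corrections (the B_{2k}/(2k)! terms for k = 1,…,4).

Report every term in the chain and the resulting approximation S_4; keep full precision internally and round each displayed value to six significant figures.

Integral: ∫_12^28 1/x^2 dx = 0.0476190.
Boundary: ½(f(12) + f(28)) = ½(0.00694444 + 0.00127551) = 0.00410998.
So far: 0.0517290.
Order-1 term: 1/12 · (-9.11079e-05 − (-0.00115741)) = 8.88583e-05.
Running total after k=1: 0.0518179.
Order-2 term: −1/720 · (-1.39451e-06 − (-9.64506e-05)) = -1.32022e-07.
Running total after k=2: 0.0518178.
Order-3 term: 1/30240 · (-5.33613e-08 − (-2.00939e-05)) = 6.62716e-10.
Running total after k=3: 0.0518178.
Order-4 term: −1/1209600 · (-3.81152e-09 − (-7.81429e-06)) = -6.45707e-12.

S_4 ≈ 0.0518178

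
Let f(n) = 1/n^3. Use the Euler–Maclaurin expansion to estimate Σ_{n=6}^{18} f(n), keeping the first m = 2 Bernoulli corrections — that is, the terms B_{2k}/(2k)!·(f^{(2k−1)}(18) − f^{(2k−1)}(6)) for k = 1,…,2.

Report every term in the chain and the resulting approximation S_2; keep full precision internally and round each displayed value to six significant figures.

Integral: ∫_6^18 1/x^3 dx = 0.0123457.
½[f(6) + f(18)] = ½[0.00462963 + 0.000171468] = 0.00240055.
Running total after boundary: 0.0147462.
k=1: B_{2}/(2)! × [f^{(1)}(18) − f^{(1)}(6)] = 1/12 × (-2.85780e-05 − (-0.00231481)) = 0.000190520.
Partial sum through k=1: 0.0149367.
k=2: B_{4}/(4)! × [f^{(3)}(18) − f^{(3)}(6)] = −1/720 × (-1.76407e-06 − (-0.00128601)) = -1.78367e-06.

S_2 ≈ 0.0149350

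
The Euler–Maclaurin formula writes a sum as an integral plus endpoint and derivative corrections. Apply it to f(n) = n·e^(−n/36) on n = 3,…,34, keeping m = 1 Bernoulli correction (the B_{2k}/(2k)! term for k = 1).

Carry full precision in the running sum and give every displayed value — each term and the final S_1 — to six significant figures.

S_1 ≈ 319.648

Integral: ∫_3^34 x·e^(−x/36) dx = 311.726.
½[f(3) + f(34)] = ½[2.76013 + 13.2224] = 7.99129.
Running total after boundary: 319.717.
Order-1 term: 1/12 · (0.0216053 − 0.843374) = -0.0684807.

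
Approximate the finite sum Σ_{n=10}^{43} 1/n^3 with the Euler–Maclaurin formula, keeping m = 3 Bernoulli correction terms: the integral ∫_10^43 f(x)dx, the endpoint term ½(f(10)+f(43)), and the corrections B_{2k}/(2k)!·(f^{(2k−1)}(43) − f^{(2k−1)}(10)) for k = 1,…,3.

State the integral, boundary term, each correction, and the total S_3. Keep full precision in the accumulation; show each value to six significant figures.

∫_10^43 1/x^3 dx evaluates to 0.00472958.
½[f(10) + f(43)] = ½[0.00100000 + 1.25775e-05] = 0.000506289.
So far: 0.00523587.
k=1: B_{2}/(2)! × [f^{(1)}(43) − f^{(1)}(10)] = 1/12 × (-8.77501e-07 − (-0.000300000)) = 2.49269e-05.
Running total after k=1: 0.00526080.
k=2: B_{4}/(4)! × [f^{(3)}(43) − f^{(3)}(10)] = −1/720 × (-9.49162e-09 − (-6.00000e-05)) = -8.33202e-08.
Running total after k=2: 0.00526072.
k=3: B_{6}/(6)! × [f^{(5)}(43) − f^{(5)}(10)] = 1/30240 × (-2.15602e-10 − (-2.52000e-05)) = 8.33326e-10.

S_3 ≈ 0.00526072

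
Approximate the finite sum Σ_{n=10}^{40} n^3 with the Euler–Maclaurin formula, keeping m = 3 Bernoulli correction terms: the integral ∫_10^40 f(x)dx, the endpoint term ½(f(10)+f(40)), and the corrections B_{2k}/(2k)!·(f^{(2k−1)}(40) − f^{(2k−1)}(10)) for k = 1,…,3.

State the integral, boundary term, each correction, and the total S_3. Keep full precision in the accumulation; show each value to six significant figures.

The integral term ∫_10^40 x^3 dx = 637500.
Boundary: ½(f(10) + f(40)) = ½(1000.00 + 64000.0) = 32500.0.
So far: 670000.
Order-1 term: 1/12 · (4800.00 − 300.000) = 375.000.
Running total after k=1: 670375.
Order-2 term: −1/720 · (6.00000 − 6.00000) = 0.00000.
Running total after k=2: 670375.
Order-3 term: 1/30240 · (0.00000 − 0.00000) = 0.00000.

S_3 ≈ 670375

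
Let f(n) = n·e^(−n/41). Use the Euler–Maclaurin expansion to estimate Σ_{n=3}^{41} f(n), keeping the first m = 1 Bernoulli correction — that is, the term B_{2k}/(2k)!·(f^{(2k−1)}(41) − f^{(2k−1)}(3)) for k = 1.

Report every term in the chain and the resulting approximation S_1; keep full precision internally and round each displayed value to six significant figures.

S_1 ≈ 448.767

Integral: ∫_3^41 x·e^(−x/41) dx = 439.903.
Boundary: ½(f(3) + f(41)) = ½(2.78833 + 15.0831) = 8.93569.
So far: 448.839.
Order-1 term: 1/12 · (0.00000 − 0.861434) = -0.0717862.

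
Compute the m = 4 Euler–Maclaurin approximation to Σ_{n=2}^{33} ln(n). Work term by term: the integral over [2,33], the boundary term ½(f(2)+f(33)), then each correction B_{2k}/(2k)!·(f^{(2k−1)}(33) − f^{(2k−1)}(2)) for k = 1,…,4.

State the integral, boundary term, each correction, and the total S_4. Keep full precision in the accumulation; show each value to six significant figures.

S_4 ≈ 85.0545

Integral: ∫_2^33 ln(x) dx = 82.9985.
½[f(2) + f(33)] = ½[0.693147 + 3.49651] = 2.09483.
Integral + boundary = 85.0933.
Correction k=1: B_{2}/2! · (f^{(1)}(33) − f^{(1)}(2)) = 1/12 · (0.0303030 − 0.500000) = -0.0391414.
After k=1: 85.0541.
Correction k=2: B_{4}/4! · (f^{(3)}(33) − f^{(3)}(2)) = −1/720 · (5.56529e-05 − 0.250000) = 0.000347145.
After k=2: 85.0545.
Correction k=3: B_{6}/6! · (f^{(5)}(33) − f^{(5)}(2)) = 1/30240 · (6.13256e-07 − 0.750000) = -2.48016e-05.
After k=3: 85.0545.
Correction k=4: B_{8}/8! · (f^{(7)}(33) − f^{(7)}(2)) = −1/1209600 · (1.68941e-08 − 5.62500) = 4.65030e-06.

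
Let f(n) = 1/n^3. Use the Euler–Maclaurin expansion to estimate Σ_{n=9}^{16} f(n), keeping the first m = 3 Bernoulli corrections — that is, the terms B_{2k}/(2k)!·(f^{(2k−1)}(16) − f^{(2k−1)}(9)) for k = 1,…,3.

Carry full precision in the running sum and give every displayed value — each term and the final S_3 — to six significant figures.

S_3 ≈ 0.00506180

The integral term ∫_9^16 1/x^3 dx = 0.00421971.
Endpoint term: (f(9) + f(16))/2 = (0.00137174 + 0.000244141)/2 = 0.000807941.
Running total after boundary: 0.00502766.
k=1: B_{2}/(2)! × [f^{(1)}(16) − f^{(1)}(9)] = 1/12 × (-4.57764e-05 − (-0.000457247)) = 3.42893e-05.
After k=1: 0.00506195.
k=2: B_{4}/(4)! × [f^{(3)}(16) − f^{(3)}(9)] = −1/720 × (-3.57628e-06 − (-0.000112901)) = -1.51839e-07.
After k=2: 0.00506179.
k=3: B_{6}/(6)! × [f^{(5)}(16) − f^{(5)}(9)] = 1/30240 × (-5.86733e-07 − (-5.85410e-05)) = 1.91648e-09.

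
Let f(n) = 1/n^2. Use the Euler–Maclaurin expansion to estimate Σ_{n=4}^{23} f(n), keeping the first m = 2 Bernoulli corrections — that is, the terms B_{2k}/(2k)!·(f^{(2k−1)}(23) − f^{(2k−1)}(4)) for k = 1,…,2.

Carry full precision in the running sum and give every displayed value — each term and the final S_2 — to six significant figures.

∫_4^23 1/x^2 dx evaluates to 0.206522.
½[f(4) + f(23)] = ½[0.0625000 + 0.00189036] = 0.0321952.
Running total after boundary: 0.238717.
Correction k=1: B_{2}/2! · (f^{(1)}(23) − f^{(1)}(4)) = 1/12 · (-0.000164379 − (-0.0312500)) = 0.00259047.
Running total after k=1: 0.241307.
Correction k=2: B_{4}/4! · (f^{(3)}(23) − f^{(3)}(4)) = −1/720 · (-3.72883e-06 − (-0.0234375)) = -3.25469e-05.

S_2 ≈ 0.241275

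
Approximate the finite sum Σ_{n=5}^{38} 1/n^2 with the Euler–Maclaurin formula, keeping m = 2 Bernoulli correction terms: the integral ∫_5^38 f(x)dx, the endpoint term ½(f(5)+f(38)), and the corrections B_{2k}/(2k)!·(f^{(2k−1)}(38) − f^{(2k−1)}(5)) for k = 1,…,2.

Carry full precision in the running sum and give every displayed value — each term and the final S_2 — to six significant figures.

S_2 ≈ 0.195350

∫_5^38 1/x^2 dx evaluates to 0.173684.
Endpoint term: (f(5) + f(38))/2 = (0.0400000 + 0.000692521)/2 = 0.0203463.
Integral + boundary = 0.194030.
Correction k=1: B_{2}/2! · (f^{(1)}(38) − f^{(1)}(5)) = 1/12 · (-3.64485e-05 − (-0.0160000)) = 0.00133030.
Partial sum through k=1: 0.195361.
Correction k=2: B_{4}/4! · (f^{(3)}(38) − f^{(3)}(5)) = −1/720 · (-3.02896e-07 − (-0.00768000)) = -1.06662e-05.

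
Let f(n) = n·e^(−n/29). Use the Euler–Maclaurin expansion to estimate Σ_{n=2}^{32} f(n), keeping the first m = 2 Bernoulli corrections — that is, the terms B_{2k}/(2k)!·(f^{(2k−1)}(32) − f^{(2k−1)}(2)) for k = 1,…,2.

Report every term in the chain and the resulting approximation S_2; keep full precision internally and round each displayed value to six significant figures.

The integral term ∫_2^32 x·e^(−x/29) dx = 252.268.
Endpoint term: (f(2) + f(32))/2 = (1.86672 + 10.6152)/2 = 6.24096.
Running total after boundary: 258.509.
Correction k=1: B_{2}/2! · (f^{(1)}(32) − f^{(1)}(2)) = 1/12 · (-0.0343164 − 0.868989) = -0.0752755.
After k=1: 258.433.
Correction k=2: B_{4}/4! · (f^{(3)}(32) − f^{(3)}(2)) = −1/720 · (0.000748079 − 0.00325292) = 3.47895e-06.

S_2 ≈ 258.433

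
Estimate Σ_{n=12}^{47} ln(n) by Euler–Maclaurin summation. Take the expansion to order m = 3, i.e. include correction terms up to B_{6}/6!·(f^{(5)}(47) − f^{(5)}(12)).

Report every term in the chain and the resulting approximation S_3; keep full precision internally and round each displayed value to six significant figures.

∫_12^47 ln(x) dx evaluates to 116.138.
½[f(12) + f(47)] = ½[2.48491 + 3.85015] = 3.16753.
Running total after boundary: 119.306.
Order-1 term: 1/12 · (0.0212766 − 0.0833333) = -0.00517139.
Running total after k=1: 119.300.
Order-2 term: −1/720 · (1.92636e-05 − 0.00115741) = 1.58076e-06.
Running total after k=2: 119.300.
Order-3 term: 1/30240 · (1.04646e-07 − 9.64506e-05) = -3.18604e-09.

S_3 ≈ 119.300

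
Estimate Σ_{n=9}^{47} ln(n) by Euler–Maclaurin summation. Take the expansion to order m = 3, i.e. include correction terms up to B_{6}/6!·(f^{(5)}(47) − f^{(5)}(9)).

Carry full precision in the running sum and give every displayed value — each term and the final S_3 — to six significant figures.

S_3 ≈ 126.198

∫_9^47 ln(x) dx evaluates to 123.182.
Endpoint term: (f(9) + f(47))/2 = (2.19722 + 3.85015)/2 = 3.02369.
Running total after boundary: 126.206.
Order-1 term: 1/12 · (0.0212766 − 0.111111) = -0.00748621.
Running total after k=1: 126.198.
Order-2 term: −1/720 · (1.92636e-05 − 0.00274348) = 3.78364e-06.
Running total after k=2: 126.198.
Order-3 term: 1/30240 · (1.04646e-07 − 0.000406442) = -1.34371e-08.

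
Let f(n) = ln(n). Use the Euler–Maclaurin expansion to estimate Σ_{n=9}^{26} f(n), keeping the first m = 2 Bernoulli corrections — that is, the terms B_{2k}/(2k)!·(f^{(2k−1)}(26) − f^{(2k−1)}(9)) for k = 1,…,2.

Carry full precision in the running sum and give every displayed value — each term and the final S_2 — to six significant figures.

S_2 ≈ 50.6571

The integral term ∫_9^26 ln(x) dx = 47.9355.
Endpoint term: (f(9) + f(26))/2 = (2.19722 + 3.25810)/2 = 2.72766.
Running total after boundary: 50.6631.
k=1: B_{2}/(2)! × [f^{(1)}(26) − f^{(1)}(9)] = 1/12 × (0.0384615 − 0.111111) = -0.00605413.
Partial sum through k=1: 50.6571.
k=2: B_{4}/(4)! × [f^{(3)}(26) − f^{(3)}(9)] = −1/720 × (0.000113792 − 0.00274348) = 3.65235e-06.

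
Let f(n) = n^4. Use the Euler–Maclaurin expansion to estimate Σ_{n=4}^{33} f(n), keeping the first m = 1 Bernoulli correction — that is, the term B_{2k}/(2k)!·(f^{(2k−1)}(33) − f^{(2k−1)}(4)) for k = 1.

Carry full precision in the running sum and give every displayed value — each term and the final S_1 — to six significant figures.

Integral: ∫_4^33 x^4 dx = 7.82687e+06.
½[f(4) + f(33)] = ½[256.000 + 1.18592e+06] = 593088.
Integral + boundary = 8.41996e+06.
Order-1 term: 1/12 · (143748 − 256.000) = 11957.7.

S_1 ≈ 8.43192e+06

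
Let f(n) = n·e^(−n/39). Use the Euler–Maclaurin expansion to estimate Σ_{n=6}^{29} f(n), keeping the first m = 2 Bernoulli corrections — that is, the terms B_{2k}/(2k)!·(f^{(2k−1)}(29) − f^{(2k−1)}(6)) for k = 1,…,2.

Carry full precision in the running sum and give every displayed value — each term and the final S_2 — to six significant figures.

Integral: ∫_6^29 x·e^(−x/39) dx = 243.972.
Endpoint term: (f(6) + f(29))/2 = (5.14442 + 13.7867)/2 = 9.46557.
Integral + boundary = 253.437.
Correction k=1: B_{2}/2! · (f^{(1)}(29) − f^{(1)}(6)) = 1/12 · (0.121899 − 0.725496) = -0.0502998.
Running total after k=1: 253.387.
Correction k=2: B_{4}/4! · (f^{(3)}(29) − f^{(3)}(6)) = −1/720 · (0.000705264 − 0.00160441) = 1.24881e-06.

S_2 ≈ 253.387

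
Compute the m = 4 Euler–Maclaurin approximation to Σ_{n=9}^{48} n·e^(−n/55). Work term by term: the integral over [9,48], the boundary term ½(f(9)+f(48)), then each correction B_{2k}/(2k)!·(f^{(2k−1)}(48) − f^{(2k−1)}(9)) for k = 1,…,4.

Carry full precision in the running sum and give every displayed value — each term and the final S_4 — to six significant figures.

Integral: ∫_9^48 x·e^(−x/55) dx = 621.762.
Endpoint term: (f(9) + f(48))/2 = (7.64146 + 20.0549)/2 = 13.8482.
Running total after boundary: 635.610.
Correction k=1: B_{2}/2! · (f^{(1)}(48) − f^{(1)}(9)) = 1/12 · (0.0531759 − 0.710115) = -0.0547449.
After k=1: 635.555.
Correction k=2: B_{4}/4! · (f^{(3)}(48) − f^{(3)}(9)) = −1/720 · (0.000293817 − 0.000796105) = 6.97622e-07.
After k=2: 635.555.
Correction k=3: B_{6}/6! · (f^{(5)}(48) − f^{(5)}(9)) = 1/30240 · (1.88448e-07 − 4.48747e-07) = -8.60778e-12.
After k=3: 635.555.
Correction k=4: B_{8}/8! · (f^{(7)}(48) − f^{(7)}(9)) = −1/1209600 · (9.24848e-11 − 2.09692e-10) = 9.68978e-17.

S_4 ≈ 635.555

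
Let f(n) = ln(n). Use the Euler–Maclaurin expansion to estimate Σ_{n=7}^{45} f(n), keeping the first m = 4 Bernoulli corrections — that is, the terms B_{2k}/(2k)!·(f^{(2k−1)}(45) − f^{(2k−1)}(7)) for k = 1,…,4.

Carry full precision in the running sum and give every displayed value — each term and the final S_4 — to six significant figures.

The integral term ∫_7^45 ln(x) dx = 119.678.
Endpoint term: (f(7) + f(45))/2 = (1.94591 + 3.80666)/2 = 2.87629.
So far: 122.555.
k=1: B_{2}/(2)! × [f^{(1)}(45) − f^{(1)}(7)] = 1/12 × (0.0222222 − 0.142857) = -0.0100529.
After k=1: 122.545.
k=2: B_{4}/(4)! × [f^{(3)}(45) − f^{(3)}(7)] = −1/720 × (2.19479e-05 − 0.00583090) = 8.06799e-06.
After k=2: 122.545.
k=3: B_{6}/(6)! × [f^{(5)}(45) − f^{(5)}(7)] = 1/30240 × (1.30061e-07 − 0.00142798) = -4.72171e-08.
After k=3: 122.545.
k=4: B_{8}/(8)! × [f^{(7)}(45) − f^{(7)}(7)] = −1/1209600 × (1.92684e-09 − 0.000874271) = 7.22776e-10.

S_4 ≈ 122.545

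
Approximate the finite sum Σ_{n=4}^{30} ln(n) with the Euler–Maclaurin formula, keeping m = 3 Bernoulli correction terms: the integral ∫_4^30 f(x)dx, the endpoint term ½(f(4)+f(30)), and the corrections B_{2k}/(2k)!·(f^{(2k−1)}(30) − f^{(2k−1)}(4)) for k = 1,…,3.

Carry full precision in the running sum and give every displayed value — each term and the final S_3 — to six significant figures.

S_3 ≈ 72.8665

∫_4^30 ln(x) dx evaluates to 70.4907.
Boundary: ½(f(4) + f(30)) = ½(1.38629 + 3.40120) = 2.39375.
Integral + boundary = 72.8845.
k=1: B_{2}/(2)! × [f^{(1)}(30) − f^{(1)}(4)] = 1/12 × (0.0333333 − 0.250000) = -0.0180556.
Running total after k=1: 72.8664.
k=2: B_{4}/(4)! × [f^{(3)}(30) − f^{(3)}(4)] = −1/720 × (7.40741e-05 − 0.0312500) = 4.32999e-05.
Running total after k=2: 72.8665.
k=3: B_{6}/(6)! × [f^{(5)}(30) − f^{(5)}(4)] = 1/30240 × (9.87654e-07 − 0.0234375) = -7.75017e-07.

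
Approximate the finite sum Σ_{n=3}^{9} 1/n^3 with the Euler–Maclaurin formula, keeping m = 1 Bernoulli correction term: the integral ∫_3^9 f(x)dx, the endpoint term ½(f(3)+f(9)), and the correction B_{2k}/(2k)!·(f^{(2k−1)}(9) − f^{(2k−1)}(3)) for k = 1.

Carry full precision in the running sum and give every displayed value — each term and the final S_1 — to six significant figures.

The integral term ∫_3^9 1/x^3 dx = 0.0493827.
Endpoint term: (f(3) + f(9))/2 = (0.0370370 + 0.00137174)/2 = 0.0192044.
Running total after boundary: 0.0685871.
Correction k=1: B_{2}/2! · (f^{(1)}(9) − f^{(1)}(3)) = 1/12 · (-0.000457247 − (-0.0370370)) = 0.00304832.

S_1 ≈ 0.0716354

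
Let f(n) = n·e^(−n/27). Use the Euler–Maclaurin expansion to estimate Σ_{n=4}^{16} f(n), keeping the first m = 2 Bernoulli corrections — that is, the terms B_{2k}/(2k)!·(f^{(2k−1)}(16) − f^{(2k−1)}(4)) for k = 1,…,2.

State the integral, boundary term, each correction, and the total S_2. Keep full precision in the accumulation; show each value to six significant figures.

The integral term ∫_4^16 x·e^(−x/27) dx = 79.8403.
Boundary: ½(f(4) + f(16)) = ½(3.44921 + 8.84627) = 6.14774.
So far: 85.9880.
k=1: B_{2}/(2)! × [f^{(1)}(16) − f^{(1)}(4)] = 1/12 × (0.225252 − 0.734555) = -0.0424419.
After k=1: 85.9456.
k=2: B_{4}/(4)! × [f^{(3)}(16) − f^{(3)}(4)] = −1/720 × (0.00182584 − 0.00337334) = 2.14930e-06.

S_2 ≈ 85.9456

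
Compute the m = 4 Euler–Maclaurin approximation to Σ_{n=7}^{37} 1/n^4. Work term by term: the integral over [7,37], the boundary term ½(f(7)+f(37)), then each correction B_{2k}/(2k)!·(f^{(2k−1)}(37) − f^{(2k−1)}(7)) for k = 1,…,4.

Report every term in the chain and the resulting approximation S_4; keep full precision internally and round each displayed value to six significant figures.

Integral: ∫_7^37 1/x^4 dx = 0.000965237.
Boundary: ½(f(7) + f(37)) = ½(0.000416493 + 5.33572e-07) = 0.000208513.
So far: 0.00117375.
k=1: B_{2}/(2)! × [f^{(1)}(37) − f^{(1)}(7)] = 1/12 × (-5.76835e-08 − (-0.000237996)) = 1.98282e-05.
Running total after k=1: 0.00119358.
k=2: B_{4}/(4)! × [f^{(3)}(37) − f^{(3)}(7)] = −1/720 × (-1.26406e-09 − (-0.000145712)) = -2.02376e-07.
Running total after k=2: 0.00119338.
k=3: B_{6}/(6)! × [f^{(5)}(37) − f^{(5)}(7)] = 1/30240 × (-5.17075e-11 − (-0.000166528)) = 5.50687e-09.
Running total after k=3: 0.00119338.
k=4: B_{8}/(8)! × [f^{(7)}(37) − f^{(7)}(7)] = −1/1209600 × (-3.39933e-12 − (-0.000305868)) = -2.52867e-10.

S_4 ≈ 0.00119338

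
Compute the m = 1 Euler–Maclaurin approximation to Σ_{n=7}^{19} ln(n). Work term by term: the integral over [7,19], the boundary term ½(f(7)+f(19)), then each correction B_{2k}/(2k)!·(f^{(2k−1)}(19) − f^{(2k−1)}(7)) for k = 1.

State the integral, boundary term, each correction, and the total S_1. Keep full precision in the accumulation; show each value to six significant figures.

The integral term ∫_7^19 ln(x) dx = 30.3230.
½[f(7) + f(19)] = ½[1.94591 + 2.94444] = 2.44517.
Running total after boundary: 32.7681.
k=1: B_{2}/(2)! × [f^{(1)}(19) − f^{(1)}(7)] = 1/12 × (0.0526316 − 0.142857) = -0.00751880.

S_1 ≈ 32.7606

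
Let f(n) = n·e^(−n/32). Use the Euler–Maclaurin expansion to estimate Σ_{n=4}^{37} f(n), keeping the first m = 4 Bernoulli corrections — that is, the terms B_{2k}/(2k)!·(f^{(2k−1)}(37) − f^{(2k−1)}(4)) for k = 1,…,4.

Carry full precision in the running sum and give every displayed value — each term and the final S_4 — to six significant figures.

S_4 ≈ 329.376

∫_4^37 x·e^(−x/32) dx evaluates to 321.858.
Endpoint term: (f(4) + f(37))/2 = (3.52999 + 11.6426)/2 = 7.58628.
So far: 329.445.
k=1: B_{2}/(2)! × [f^{(1)}(37) − f^{(1)}(4)] = 1/12 × (-0.0491662 − 0.772185) = -0.0684459.
Running total after k=1: 329.376.
k=2: B_{4}/(4)! × [f^{(3)}(37) − f^{(3)}(4)] = −1/720 × (0.000566564 − 0.00247771) = 2.65437e-06.
Running total after k=2: 329.376.
k=3: B_{6}/(6)! × [f^{(5)}(37) − f^{(5)}(4)] = 1/30240 × (1.15346e-06 − 4.10287e-06) = -9.75335e-11.
Running total after k=3: 329.376.
k=4: B_{8}/(8)! × [f^{(7)}(37) − f^{(7)}(4)] = −1/1209600 × (1.71253e-09 − 5.65049e-09) = 3.25559e-15.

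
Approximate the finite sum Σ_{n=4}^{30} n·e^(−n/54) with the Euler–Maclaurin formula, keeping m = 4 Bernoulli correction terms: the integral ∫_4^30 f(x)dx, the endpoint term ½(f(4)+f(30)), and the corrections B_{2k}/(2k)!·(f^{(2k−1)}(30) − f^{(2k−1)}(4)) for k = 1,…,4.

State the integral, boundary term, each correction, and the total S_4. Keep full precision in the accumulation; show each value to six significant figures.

S_4 ≈ 316.252

The integral term ∫_4^30 x·e^(−x/54) dx = 305.839.
Endpoint term: (f(4) + f(30))/2 = (3.71441 + 17.2126)/2 = 10.4635.
So far: 316.302.
Correction k=1: B_{2}/2! · (f^{(1)}(30) − f^{(1)}(4)) = 1/12 · (0.255002 − 0.859818) = -0.0504013.
After k=1: 316.252.
Correction k=2: B_{4}/4! · (f^{(3)}(30) − f^{(3)}(4)) = −1/720 · (0.000480970 − 0.000931764) = 6.26103e-07.
After k=2: 316.252.
Correction k=3: B_{6}/6! · (f^{(5)}(30) − f^{(5)}(4)) = 1/30240 · (2.99894e-07 − 5.37951e-07) = -7.87226e-12.
After k=3: 316.252.
Correction k=4: B_{8}/8! · (f^{(7)}(30) − f^{(7)}(4)) = −1/1209600 · (1.49124e-10 − 2.59385e-10) = 9.11550e-17.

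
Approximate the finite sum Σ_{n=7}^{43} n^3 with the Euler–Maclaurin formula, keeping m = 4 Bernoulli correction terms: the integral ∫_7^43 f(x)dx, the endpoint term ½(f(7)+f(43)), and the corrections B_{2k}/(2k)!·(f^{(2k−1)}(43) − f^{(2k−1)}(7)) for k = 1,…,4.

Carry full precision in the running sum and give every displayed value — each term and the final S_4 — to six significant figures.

Integral: ∫_7^43 x^3 dx = 854100.
Boundary: ½(f(7) + f(43)) = ½(343.000 + 79507.0) = 39925.0.
So far: 894025.
Correction k=1: B_{2}/2! · (f^{(1)}(43) − f^{(1)}(7)) = 1/12 · (5547.00 − 147.000) = 450.000.
After k=1: 894475.
Correction k=2: B_{4}/4! · (f^{(3)}(43) − f^{(3)}(7)) = −1/720 · (6.00000 − 6.00000) = 0.00000.
After k=2: 894475.
Correction k=3: B_{6}/6! · (f^{(5)}(43) − f^{(5)}(7)) = 1/30240 · (0.00000 − 0.00000) = 0.00000.
After k=3: 894475.
Correction k=4: B_{8}/8! · (f^{(7)}(43) − f^{(7)}(7)) = −1/1209600 · (0.00000 − 0.00000) = 0.00000.

S_4 ≈ 894475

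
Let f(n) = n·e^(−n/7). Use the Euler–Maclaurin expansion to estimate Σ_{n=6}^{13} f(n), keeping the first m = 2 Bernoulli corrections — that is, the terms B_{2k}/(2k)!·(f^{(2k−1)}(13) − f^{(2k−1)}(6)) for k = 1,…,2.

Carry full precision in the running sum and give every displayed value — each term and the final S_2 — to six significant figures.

Integral: ∫_6^13 x·e^(−x/7) dx = 16.7614.
½[f(6) + f(13)] = ½[2.54624 + 2.02953] = 2.28789.
Integral + boundary = 19.0493.
Order-1 term: 1/12 · (-0.133815 − 0.0606247) = -0.0162033.
Running total after k=1: 19.0331.
Order-2 term: −1/720 · (0.00364124 − 0.0185586) = 2.07185e-05.

S_2 ≈ 19.0331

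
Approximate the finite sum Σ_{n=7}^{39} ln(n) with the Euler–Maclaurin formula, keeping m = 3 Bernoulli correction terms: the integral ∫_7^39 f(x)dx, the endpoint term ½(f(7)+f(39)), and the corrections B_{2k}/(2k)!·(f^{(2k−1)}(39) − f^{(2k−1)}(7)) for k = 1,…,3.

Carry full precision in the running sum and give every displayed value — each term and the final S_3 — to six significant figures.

The integral term ∫_7^39 ln(x) dx = 97.2575.
Boundary: ½(f(7) + f(39)) = ½(1.94591 + 3.66356) = 2.80474.
So far: 100.062.
k=1: B_{2}/(2)! × [f^{(1)}(39) − f^{(1)}(7)] = 1/12 × (0.0256410 − 0.142857) = -0.00976801.
After k=1: 100.053.
k=2: B_{4}/(4)! × [f^{(3)}(39) − f^{(3)}(7)] = −1/720 × (3.37160e-05 − 0.00583090) = 8.05165e-06.
After k=2: 100.053.
k=3: B_{6}/(6)! × [f^{(5)}(39) − f^{(5)}(7)] = 1/30240 × (2.66004e-07 − 0.00142798) = -4.72126e-08.

S_3 ≈ 100.053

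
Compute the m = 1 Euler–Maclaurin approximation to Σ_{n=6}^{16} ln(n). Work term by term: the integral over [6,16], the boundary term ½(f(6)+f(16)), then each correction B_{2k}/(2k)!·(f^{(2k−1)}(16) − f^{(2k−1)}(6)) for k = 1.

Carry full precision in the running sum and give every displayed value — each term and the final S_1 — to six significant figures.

S_1 ≈ 25.8844

∫_6^16 ln(x) dx evaluates to 23.6109.
½[f(6) + f(16)] = ½[1.79176 + 2.77259] = 2.28217.
Integral + boundary = 25.8930.
Order-1 term: 1/12 · (0.0625000 − 0.166667) = -0.00868056.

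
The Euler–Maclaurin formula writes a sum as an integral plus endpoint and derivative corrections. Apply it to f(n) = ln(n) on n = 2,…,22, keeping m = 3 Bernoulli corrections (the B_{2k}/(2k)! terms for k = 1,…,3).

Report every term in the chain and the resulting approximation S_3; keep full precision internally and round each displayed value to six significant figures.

∫_2^22 ln(x) dx evaluates to 46.6166.
Boundary: ½(f(2) + f(22)) = ½(0.693147 + 3.09104) = 1.89209.
So far: 48.5087.
Order-1 term: 1/12 · (0.0454545 − 0.500000) = -0.0378788.
Running total after k=1: 48.4709.
Order-2 term: −1/720 · (0.000187829 − 0.250000) = 0.000346961.
Running total after k=2: 48.4712.
Order-3 term: 1/30240 · (4.65691e-06 − 0.750000) = -2.48014e-05.

S_3 ≈ 48.4712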